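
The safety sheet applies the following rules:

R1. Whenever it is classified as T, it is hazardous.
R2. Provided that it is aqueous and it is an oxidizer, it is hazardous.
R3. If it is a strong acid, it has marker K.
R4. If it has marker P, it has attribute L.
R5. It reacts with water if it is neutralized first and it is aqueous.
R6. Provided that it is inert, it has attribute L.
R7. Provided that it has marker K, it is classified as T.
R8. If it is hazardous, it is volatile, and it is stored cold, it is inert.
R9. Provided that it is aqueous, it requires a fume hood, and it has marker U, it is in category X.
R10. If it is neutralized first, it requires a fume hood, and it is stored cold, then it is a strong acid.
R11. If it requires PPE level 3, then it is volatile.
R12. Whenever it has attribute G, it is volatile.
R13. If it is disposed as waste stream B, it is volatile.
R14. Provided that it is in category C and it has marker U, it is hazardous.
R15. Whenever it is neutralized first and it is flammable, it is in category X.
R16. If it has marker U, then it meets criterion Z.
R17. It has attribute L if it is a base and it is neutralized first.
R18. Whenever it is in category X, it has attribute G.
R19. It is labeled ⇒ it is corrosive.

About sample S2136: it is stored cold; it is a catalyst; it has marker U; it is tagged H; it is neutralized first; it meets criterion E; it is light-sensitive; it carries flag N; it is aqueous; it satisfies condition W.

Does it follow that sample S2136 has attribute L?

Forward chaining from the given facts derives: reacts with water, meets criterion Z.
Rules concluding "it has attribute L": R4 needs "it has marker P"; R6 needs "it is inert"; R17 needs "it is a base" — none of these are established.

No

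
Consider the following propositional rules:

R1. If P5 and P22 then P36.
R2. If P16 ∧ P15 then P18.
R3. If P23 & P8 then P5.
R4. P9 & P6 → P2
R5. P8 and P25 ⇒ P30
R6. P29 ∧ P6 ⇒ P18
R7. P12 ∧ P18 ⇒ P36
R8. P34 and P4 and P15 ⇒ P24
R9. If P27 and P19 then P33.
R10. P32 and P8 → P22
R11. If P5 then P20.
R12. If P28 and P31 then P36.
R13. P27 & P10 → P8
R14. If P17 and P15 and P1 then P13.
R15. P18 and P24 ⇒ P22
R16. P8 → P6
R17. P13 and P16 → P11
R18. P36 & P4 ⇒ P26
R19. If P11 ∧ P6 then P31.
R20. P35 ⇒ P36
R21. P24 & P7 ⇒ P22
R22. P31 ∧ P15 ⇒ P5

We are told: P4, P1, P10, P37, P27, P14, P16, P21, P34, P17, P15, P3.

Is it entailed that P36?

Yes

P18  (by R2: P16, P15)
P24  (by R8: P34, P4, P15)
P8  (by R13: P27, P10)
P13  (by R14: P17, P15, P1)
P22  (by R15: P18, P24)
P6  (by R16: P8)
P11  (by R17: P13, P16)
P31  (by R19: P11, P6)
P5  (by R22: P31, P15)
P36  (by R1: P5, P22)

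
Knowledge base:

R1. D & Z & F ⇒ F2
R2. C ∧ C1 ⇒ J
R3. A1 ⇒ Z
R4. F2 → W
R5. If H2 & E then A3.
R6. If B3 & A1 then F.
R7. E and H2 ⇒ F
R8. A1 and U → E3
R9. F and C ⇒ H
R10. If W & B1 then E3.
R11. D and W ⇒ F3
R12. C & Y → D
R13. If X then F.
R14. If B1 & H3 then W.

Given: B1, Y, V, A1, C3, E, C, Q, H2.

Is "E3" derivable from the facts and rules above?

Yes

Z  (by R3: A1)
F  (by R7: E, H2)
D  (by R12: C, Y)
F2  (by R1: D, Z, F)
W  (by R4: F2)
E3  (by R10: W, B1)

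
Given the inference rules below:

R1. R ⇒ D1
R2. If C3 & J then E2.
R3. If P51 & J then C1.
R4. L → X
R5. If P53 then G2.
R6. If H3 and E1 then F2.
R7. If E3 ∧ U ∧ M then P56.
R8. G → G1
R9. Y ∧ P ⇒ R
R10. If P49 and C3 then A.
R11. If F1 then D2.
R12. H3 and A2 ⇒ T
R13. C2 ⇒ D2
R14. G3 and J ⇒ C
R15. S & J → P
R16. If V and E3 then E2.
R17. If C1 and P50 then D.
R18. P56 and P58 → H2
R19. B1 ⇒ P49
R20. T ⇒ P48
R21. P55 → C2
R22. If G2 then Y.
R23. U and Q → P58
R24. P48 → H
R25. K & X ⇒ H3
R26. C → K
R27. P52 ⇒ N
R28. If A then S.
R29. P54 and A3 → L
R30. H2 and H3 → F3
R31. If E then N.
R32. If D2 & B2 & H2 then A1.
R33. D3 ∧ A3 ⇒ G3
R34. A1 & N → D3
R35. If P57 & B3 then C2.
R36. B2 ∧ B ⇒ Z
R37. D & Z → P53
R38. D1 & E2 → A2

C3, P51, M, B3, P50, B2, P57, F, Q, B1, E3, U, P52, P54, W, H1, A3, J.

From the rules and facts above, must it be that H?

Forward chaining from the given facts derives: E2, C1, P56, D, P49, P58, N, L, C2, X, A, D2, H2, S, A1, D3, P, G3, C, K, H3, F3.
The only rule concluding H is R24, which needs P48; that is never established.

No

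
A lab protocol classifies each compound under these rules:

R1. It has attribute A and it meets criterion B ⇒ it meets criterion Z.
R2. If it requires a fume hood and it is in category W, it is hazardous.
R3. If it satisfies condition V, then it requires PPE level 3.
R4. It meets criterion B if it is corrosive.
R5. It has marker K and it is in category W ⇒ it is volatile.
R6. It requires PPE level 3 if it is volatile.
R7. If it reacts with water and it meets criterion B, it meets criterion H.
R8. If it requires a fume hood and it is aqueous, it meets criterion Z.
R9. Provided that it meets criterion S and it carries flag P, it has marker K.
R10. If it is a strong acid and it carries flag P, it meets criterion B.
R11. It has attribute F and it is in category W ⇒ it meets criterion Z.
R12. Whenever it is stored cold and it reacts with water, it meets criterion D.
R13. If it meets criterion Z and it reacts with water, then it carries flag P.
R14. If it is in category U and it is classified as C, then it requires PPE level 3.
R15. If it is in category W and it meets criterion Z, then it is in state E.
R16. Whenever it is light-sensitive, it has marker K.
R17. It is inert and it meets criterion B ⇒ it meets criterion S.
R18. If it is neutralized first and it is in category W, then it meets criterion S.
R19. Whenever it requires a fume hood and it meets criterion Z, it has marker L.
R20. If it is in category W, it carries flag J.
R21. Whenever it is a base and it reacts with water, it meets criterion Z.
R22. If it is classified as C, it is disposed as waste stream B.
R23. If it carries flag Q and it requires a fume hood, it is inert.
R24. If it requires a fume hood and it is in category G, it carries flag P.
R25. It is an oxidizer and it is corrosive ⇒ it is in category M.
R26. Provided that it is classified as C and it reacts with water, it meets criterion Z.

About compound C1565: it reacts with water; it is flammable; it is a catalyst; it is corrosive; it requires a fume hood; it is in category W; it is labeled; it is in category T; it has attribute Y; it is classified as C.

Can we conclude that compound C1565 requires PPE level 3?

Forward chaining from the given facts derives: is hazardous, meets criterion B, meets criterion H, carries flag J, is disposed as waste stream B, meets criterion Z, carries flag P, is in state E, has marker L.
Rules concluding "it requires PPE level 3": R3 needs "it satisfies condition V"; R6 needs "it is volatile"; R14 needs "it is in category U" — none of these are established.

No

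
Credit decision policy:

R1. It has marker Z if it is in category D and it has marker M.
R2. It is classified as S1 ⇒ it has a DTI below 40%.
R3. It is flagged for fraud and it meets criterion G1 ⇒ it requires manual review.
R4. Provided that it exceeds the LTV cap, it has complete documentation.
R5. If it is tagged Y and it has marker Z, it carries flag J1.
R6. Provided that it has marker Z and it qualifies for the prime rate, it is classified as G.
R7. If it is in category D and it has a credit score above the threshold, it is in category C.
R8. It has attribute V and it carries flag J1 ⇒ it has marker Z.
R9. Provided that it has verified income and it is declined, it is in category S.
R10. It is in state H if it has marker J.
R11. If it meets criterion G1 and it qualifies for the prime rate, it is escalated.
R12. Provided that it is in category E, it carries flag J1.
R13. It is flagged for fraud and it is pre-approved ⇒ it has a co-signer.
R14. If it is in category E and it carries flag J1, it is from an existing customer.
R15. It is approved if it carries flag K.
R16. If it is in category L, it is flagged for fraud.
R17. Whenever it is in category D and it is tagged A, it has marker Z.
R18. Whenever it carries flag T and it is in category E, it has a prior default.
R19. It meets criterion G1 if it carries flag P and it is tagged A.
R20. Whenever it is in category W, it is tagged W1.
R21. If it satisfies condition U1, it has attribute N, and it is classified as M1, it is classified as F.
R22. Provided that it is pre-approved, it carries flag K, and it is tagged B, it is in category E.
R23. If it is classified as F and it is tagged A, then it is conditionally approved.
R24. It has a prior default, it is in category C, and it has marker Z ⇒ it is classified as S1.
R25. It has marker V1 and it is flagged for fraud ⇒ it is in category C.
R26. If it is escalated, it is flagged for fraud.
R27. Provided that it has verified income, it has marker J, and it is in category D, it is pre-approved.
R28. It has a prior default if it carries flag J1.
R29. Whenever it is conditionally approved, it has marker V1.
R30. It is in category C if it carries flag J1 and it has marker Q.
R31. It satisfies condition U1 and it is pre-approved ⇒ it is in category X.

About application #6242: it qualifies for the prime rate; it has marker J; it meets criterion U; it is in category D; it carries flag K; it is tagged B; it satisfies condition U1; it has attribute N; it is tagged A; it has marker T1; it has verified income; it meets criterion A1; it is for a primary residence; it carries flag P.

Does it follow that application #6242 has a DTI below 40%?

Forward chaining from the given facts derives: is in state H, is approved, has marker Z, meets criterion G1, is pre-approved, is in category X, is classified as G, is escalated, is in category E, is flagged for fraud, requires manual review, carries flag J1, has a co-signer, is from an existing customer, has a prior default.
The only rule concluding "it has a DTI below 40%" is R2, which needs "it is classified as S1"; that is never established.

No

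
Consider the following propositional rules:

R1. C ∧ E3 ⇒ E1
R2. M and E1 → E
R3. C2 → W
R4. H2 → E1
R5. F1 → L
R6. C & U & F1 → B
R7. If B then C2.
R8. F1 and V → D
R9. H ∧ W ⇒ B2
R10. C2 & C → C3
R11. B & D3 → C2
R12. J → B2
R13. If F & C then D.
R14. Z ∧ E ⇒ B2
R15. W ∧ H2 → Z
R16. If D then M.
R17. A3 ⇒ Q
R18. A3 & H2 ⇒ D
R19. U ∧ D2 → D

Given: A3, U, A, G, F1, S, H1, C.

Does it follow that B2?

Forward chaining from the given facts derives: L, B, C2, C3, Q, W.
Rules concluding B2: R9 needs H; R12 needs J; R14 needs Z — none of these are established.

No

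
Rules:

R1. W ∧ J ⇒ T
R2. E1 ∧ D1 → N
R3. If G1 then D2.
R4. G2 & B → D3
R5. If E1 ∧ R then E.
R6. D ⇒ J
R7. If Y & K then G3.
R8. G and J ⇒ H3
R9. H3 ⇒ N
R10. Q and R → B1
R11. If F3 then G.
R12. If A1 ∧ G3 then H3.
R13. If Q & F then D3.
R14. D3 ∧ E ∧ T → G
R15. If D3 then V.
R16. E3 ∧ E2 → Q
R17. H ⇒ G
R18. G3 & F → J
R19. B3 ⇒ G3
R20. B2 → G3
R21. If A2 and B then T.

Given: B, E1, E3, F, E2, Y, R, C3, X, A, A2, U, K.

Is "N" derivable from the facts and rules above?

E  (by R5: E1, R)
G3  (by R7: Y, K)
Q  (by R16: E3, E2)
J  (by R18: G3, F)
T  (by R21: A2, B)
D3  (by R13: Q, F)
G  (by R14: D3, E, T)
H3  (by R8: G, J)
N  (by R9: H3)

Yes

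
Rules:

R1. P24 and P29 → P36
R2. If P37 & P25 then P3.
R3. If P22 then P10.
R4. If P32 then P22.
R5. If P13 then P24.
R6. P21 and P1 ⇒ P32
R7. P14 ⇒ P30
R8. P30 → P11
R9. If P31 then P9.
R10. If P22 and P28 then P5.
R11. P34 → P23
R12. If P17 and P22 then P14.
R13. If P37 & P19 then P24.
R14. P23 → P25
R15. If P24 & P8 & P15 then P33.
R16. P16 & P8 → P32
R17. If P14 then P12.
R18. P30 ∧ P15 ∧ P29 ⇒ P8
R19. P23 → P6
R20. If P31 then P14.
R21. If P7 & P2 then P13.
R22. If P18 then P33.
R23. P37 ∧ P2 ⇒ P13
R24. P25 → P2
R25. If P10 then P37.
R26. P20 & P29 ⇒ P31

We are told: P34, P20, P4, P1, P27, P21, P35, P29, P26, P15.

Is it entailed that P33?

Yes

P32  (by R6: P21, P1)
P23  (by R11: P34)
P25  (by R14: P23)
P2  (by R24: P25)
P31  (by R26: P20, P29)
P22  (by R4: P32)
P14  (by R20: P31)
P10  (by R3: P22)
P30  (by R7: P14)
P8  (by R18: P30, P15, P29)
P37  (by R25: P10)
P13  (by R23: P37, P2)
P24  (by R5: P13)
P33  (by R15: P24, P8, P15)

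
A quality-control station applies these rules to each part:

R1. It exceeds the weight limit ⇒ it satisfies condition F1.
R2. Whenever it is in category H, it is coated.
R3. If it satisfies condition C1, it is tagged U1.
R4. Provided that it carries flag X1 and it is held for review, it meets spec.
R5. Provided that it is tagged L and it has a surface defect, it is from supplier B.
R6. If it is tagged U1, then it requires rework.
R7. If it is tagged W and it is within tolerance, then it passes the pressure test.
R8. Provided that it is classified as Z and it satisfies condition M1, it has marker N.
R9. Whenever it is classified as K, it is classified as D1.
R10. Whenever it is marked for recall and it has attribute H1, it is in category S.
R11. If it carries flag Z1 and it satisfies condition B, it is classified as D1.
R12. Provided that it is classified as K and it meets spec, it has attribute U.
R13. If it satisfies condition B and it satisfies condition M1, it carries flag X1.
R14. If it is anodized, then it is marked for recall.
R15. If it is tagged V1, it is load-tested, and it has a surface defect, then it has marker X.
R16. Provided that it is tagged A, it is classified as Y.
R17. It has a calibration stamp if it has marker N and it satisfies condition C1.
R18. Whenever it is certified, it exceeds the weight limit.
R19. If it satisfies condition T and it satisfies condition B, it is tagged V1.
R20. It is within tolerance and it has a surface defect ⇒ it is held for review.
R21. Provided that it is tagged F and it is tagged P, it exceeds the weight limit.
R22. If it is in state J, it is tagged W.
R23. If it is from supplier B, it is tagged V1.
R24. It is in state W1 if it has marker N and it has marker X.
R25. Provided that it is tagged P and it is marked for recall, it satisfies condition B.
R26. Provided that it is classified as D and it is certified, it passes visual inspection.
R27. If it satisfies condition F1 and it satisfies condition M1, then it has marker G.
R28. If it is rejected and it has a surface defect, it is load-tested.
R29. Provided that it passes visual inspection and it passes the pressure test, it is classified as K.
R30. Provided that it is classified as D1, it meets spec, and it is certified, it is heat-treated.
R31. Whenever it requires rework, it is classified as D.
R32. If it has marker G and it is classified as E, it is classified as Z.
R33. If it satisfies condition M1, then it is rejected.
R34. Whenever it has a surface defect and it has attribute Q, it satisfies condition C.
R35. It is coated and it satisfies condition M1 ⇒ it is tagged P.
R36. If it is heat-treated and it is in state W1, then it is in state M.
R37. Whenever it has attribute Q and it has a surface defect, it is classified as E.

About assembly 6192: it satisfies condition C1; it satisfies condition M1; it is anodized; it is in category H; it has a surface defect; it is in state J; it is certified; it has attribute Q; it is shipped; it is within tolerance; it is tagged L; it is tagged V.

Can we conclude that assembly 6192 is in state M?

Yes

By R2 (it is in category H): it is coated.
By R3 (it satisfies condition C1): it is tagged U1.
By R5 (it is tagged L, it has a surface defect): it is from supplier B.
By R6 (it is tagged U1): it requires rework.
By R14 (it is anodized): it is marked for recall.
By R18 (it is certified): it exceeds the weight limit.
By R20 (it is within tolerance, it has a surface defect): it is held for review.
By R22 (it is in state J): it is tagged W.
By R23 (it is from supplier B): it is tagged V1.
By R31 (it requires rework): it is classified as D.
By R33 (it satisfies condition M1): it is rejected.
By R35 (it is coated, it satisfies condition M1): it is tagged P.
By R37 (it has attribute Q, it has a surface defect): it is classified as E.
By R1 (it exceeds the weight limit): it satisfies condition F1.
By R7 (it is tagged W, it is within tolerance): it passes the pressure test.
By R25 (it is tagged P, it is marked for recall): it satisfies condition B.
By R26 (it is classified as D, it is certified): it passes visual inspection.
By R27 (it satisfies condition F1, it satisfies condition M1): it has marker G.
By R28 (it is rejected, it has a surface defect): it is load-tested.
By R29 (it passes visual inspection, it passes the pressure test): it is classified as K.
By R32 (it has marker G, it is classified as E): it is classified as Z.
By R8 (it is classified as Z, it satisfies condition M1): it has marker N.
By R9 (it is classified as K): it is classified as D1.
By R13 (it satisfies condition B, it satisfies condition M1): it carries flag X1.
By R15 (it is tagged V1, it is load-tested, it has a surface defect): it has marker X.
By R24 (it has marker N, it has marker X): it is in state W1.
By R4 (it carries flag X1, it is held for review): it meets spec.
By R30 (it is classified as D1, it meets spec, it is certified): it is heat-treated.
By R36 (it is heat-treated, it is in state W1): it is in state M.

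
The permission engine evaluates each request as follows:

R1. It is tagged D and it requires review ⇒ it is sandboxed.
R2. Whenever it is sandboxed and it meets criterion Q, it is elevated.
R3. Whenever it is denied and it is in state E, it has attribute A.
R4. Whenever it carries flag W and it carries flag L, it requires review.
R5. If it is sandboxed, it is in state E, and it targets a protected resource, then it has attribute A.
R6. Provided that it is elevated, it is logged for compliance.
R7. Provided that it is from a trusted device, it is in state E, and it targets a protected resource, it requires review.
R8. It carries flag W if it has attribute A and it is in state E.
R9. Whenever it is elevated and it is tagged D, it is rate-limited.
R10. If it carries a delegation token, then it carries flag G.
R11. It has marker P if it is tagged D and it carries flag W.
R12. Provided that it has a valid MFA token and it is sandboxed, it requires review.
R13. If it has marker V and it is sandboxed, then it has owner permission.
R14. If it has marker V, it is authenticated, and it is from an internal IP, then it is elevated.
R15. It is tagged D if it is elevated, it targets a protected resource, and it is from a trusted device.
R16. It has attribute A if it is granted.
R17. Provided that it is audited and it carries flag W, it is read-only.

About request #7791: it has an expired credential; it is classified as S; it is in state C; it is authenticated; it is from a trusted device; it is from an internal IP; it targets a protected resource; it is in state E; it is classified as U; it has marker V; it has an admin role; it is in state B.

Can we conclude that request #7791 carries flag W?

By R7 (it is from a trusted device, it is in state E, it targets a protected resource): it requires review.
By R14 (it has marker V, it is authenticated, it is from an internal IP): it is elevated.
By R15 (it is elevated, it targets a protected resource, it is from a trusted device): it is tagged D.
By R1 (it is tagged D, it requires review): it is sandboxed.
By R5 (it is sandboxed, it is in state E, it targets a protected resource): it has attribute A.
By R8 (it has attribute A, it is in state E): it carries flag W.

Yes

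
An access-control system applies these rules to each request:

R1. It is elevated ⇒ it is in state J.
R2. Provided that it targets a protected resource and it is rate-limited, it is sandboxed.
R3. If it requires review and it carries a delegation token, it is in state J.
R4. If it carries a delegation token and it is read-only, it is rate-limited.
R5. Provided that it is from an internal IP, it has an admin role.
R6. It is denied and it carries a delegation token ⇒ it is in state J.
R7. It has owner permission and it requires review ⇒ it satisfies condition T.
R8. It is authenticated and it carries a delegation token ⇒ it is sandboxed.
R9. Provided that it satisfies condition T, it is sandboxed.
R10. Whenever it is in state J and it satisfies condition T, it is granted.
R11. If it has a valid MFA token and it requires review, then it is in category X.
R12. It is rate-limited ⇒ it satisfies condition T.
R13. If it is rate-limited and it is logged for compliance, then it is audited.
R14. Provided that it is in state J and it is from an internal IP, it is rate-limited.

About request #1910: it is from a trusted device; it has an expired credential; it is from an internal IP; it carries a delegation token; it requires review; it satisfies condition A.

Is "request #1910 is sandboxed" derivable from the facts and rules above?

By R3 (it requires review, it carries a delegation token): it is in state J.
By R14 (it is in state J, it is from an internal IP): it is rate-limited.
By R12 (it is rate-limited): it satisfies condition T.
By R9 (it satisfies condition T): it is sandboxed.

Yes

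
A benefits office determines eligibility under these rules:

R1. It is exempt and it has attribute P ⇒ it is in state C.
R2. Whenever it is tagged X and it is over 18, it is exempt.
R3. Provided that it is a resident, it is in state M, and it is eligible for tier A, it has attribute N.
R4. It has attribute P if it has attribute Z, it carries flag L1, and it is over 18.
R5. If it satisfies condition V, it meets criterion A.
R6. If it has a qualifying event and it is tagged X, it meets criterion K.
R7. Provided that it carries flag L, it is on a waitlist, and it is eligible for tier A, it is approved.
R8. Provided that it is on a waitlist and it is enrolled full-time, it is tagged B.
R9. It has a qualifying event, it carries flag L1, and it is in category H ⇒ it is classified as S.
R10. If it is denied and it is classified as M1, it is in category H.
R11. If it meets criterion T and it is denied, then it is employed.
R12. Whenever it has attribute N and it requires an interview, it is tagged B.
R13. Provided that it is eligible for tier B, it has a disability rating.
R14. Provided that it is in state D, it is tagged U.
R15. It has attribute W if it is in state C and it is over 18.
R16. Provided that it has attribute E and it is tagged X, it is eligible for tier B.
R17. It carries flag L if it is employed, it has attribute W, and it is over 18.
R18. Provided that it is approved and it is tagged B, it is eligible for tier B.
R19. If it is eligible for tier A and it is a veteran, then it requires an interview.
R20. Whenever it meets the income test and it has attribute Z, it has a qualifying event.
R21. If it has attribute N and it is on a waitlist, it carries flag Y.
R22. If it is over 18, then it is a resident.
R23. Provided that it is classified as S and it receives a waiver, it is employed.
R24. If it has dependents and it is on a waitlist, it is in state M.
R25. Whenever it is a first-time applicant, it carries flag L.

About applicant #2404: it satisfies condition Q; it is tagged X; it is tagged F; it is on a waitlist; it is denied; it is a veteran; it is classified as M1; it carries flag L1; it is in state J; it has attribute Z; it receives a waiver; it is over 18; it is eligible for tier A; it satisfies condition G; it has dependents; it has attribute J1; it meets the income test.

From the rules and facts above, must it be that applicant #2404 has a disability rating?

Yes

By R2 (it is tagged X, it is over 18): it is exempt.
By R4 (it has attribute Z, it carries flag L1, it is over 18): it has attribute P.
By R10 (it is denied, it is classified as M1): it is in category H.
By R19 (it is eligible for tier A, it is a veteran): it requires an interview.
By R20 (it meets the income test, it has attribute Z): it has a qualifying event.
By R22 (it is over 18): it is a resident.
By R24 (it has dependents, it is on a waitlist): it is in state M.
By R1 (it is exempt, it has attribute P): it is in state C.
By R3 (it is a resident, it is in state M, it is eligible for tier A): it has attribute N.
By R9 (it has a qualifying event, it carries flag L1, it is in category H): it is classified as S.
By R12 (it has attribute N, it requires an interview): it is tagged B.
By R15 (it is in state C, it is over 18): it has attribute W.
By R23 (it is classified as S, it receives a waiver): it is employed.
By R17 (it is employed, it has attribute W, it is over 18): it carries flag L.
By R7 (it carries flag L, it is on a waitlist, it is eligible for tier A): it is approved.
By R18 (it is approved, it is tagged B): it is eligible for tier B.
By R13 (it is eligible for tier B): it has a disability rating.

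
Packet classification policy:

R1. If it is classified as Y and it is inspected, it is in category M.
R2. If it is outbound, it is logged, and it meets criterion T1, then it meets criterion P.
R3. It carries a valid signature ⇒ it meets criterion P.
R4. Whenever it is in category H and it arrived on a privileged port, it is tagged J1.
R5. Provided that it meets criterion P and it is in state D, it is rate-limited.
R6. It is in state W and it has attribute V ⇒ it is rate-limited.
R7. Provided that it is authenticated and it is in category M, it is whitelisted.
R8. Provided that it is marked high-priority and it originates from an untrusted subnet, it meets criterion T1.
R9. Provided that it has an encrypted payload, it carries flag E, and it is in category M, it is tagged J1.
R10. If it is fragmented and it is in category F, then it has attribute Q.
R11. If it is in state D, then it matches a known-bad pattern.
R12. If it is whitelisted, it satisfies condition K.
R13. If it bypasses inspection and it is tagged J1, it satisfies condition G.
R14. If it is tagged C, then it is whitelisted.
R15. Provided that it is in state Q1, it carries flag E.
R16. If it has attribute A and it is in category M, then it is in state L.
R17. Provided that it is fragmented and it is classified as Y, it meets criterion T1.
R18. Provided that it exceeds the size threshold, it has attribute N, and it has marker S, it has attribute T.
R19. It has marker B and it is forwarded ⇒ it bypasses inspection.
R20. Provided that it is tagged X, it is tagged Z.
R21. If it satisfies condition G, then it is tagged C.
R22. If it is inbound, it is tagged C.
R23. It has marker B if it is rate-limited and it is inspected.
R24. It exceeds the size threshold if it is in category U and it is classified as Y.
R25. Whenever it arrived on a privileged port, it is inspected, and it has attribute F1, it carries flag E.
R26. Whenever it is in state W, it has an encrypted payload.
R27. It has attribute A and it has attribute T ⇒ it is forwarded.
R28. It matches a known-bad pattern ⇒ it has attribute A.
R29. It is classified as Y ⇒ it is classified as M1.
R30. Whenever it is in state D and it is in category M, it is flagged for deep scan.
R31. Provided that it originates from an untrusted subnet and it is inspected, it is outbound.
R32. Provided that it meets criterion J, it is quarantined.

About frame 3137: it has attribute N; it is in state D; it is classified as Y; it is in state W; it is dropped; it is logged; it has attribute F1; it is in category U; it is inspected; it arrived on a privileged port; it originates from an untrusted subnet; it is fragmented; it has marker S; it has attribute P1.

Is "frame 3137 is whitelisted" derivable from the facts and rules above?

Yes

By R1 (it is classified as Y, it is inspected): it is in category M.
By R11 (it is in state D): it matches a known-bad pattern.
By R17 (it is fragmented, it is classified as Y): it meets criterion T1.
By R24 (it is in category U, it is classified as Y): it exceeds the size threshold.
By R25 (it arrived on a privileged port, it is inspected, it has attribute F1): it carries flag E.
By R26 (it is in state W): it has an encrypted payload.
By R28 (it matches a known-bad pattern): it has attribute A.
By R31 (it originates from an untrusted subnet, it is inspected): it is outbound.
By R2 (it is outbound, it is logged, it meets criterion T1): it meets criterion P.
By R5 (it meets criterion P, it is in state D): it is rate-limited.
By R9 (it has an encrypted payload, it carries flag E, it is in category M): it is tagged J1.
By R18 (it exceeds the size threshold, it has attribute N, it has marker S): it has attribute T.
By R23 (it is rate-limited, it is inspected): it has marker B.
By R27 (it has attribute A, it has attribute T): it is forwarded.
By R19 (it has marker B, it is forwarded): it bypasses inspection.
By R13 (it bypasses inspection, it is tagged J1): it satisfies condition G.
By R21 (it satisfies condition G): it is tagged C.
By R14 (it is tagged C): it is whitelisted.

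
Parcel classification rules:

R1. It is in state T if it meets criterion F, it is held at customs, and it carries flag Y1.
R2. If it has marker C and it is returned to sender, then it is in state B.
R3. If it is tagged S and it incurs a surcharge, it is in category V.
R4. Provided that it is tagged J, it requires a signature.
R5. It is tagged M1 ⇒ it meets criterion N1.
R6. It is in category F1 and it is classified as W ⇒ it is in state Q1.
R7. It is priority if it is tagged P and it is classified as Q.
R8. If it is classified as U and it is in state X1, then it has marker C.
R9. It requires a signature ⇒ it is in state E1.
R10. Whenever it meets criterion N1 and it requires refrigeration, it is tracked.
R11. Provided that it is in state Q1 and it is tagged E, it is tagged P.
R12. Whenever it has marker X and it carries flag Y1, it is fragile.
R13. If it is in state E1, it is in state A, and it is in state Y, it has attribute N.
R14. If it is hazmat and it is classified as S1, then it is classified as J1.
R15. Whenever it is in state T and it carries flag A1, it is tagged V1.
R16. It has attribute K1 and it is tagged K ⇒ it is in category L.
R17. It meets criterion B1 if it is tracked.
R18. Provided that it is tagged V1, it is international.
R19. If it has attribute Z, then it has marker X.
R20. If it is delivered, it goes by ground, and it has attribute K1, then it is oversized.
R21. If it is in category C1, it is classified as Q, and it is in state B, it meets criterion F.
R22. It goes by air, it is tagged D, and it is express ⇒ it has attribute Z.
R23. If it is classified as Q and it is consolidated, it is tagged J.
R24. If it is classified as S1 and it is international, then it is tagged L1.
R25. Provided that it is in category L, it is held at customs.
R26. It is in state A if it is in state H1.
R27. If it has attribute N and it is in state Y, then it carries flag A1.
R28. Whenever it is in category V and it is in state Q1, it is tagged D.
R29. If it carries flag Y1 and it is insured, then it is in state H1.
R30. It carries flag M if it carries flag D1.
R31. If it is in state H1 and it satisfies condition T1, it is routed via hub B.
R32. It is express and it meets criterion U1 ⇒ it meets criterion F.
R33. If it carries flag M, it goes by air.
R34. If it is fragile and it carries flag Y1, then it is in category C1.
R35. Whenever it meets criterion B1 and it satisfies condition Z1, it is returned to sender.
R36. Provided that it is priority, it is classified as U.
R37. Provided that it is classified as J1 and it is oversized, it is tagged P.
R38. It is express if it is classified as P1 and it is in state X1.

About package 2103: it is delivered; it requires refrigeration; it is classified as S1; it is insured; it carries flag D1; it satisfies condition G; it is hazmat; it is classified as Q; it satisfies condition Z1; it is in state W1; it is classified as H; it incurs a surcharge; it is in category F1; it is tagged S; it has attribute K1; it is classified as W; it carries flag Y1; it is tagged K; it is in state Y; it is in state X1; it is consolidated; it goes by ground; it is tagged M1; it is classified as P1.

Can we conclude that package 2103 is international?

By R3 (it is tagged S, it incurs a surcharge): it is in category V.
By R5 (it is tagged M1): it meets criterion N1.
By R6 (it is in category F1, it is classified as W): it is in state Q1.
By R10 (it meets criterion N1, it requires refrigeration): it is tracked.
By R14 (it is hazmat, it is classified as S1): it is classified as J1.
By R16 (it has attribute K1, it is tagged K): it is in category L.
By R17 (it is tracked): it meets criterion B1.
By R20 (it is delivered, it goes by ground, it has attribute K1): it is oversized.
By R23 (it is classified as Q, it is consolidated): it is tagged J.
By R25 (it is in category L): it is held at customs.
By R28 (it is in category V, it is in state Q1): it is tagged D.
By R29 (it carries flag Y1, it is insured): it is in state H1.
By R30 (it carries flag D1): it carries flag M.
By R33 (it carries flag M): it goes by air.
By R35 (it meets criterion B1, it satisfies condition Z1): it is returned to sender.
By R37 (it is classified as J1, it is oversized): it is tagged P.
By R38 (it is classified as P1, it is in state X1): it is express.
By R4 (it is tagged J): it requires a signature.
By R7 (it is tagged P, it is classified as Q): it is priority.
By R9 (it requires a signature): it is in state E1.
By R22 (it goes by air, it is tagged D, it is express): it has attribute Z.
By R26 (it is in state H1): it is in state A.
By R36 (it is priority): it is classified as U.
By R8 (it is classified as U, it is in state X1): it has marker C.
By R13 (it is in state E1, it is in state A, it is in state Y): it has attribute N.
By R19 (it has attribute Z): it has marker X.
By R27 (it has attribute N, it is in state Y): it carries flag A1.
By R2 (it has marker C, it is returned to sender): it is in state B.
By R12 (it has marker X, it carries flag Y1): it is fragile.
By R34 (it is fragile, it carries flag Y1): it is in category C1.
By R21 (it is in category C1, it is classified as Q, it is in state B): it meets criterion F.
By R1 (it meets criterion F, it is held at customs, it carries flag Y1): it is in state T.
By R15 (it is in state T, it carries flag A1): it is tagged V1.
By R18 (it is tagged V1): it is international.

Yes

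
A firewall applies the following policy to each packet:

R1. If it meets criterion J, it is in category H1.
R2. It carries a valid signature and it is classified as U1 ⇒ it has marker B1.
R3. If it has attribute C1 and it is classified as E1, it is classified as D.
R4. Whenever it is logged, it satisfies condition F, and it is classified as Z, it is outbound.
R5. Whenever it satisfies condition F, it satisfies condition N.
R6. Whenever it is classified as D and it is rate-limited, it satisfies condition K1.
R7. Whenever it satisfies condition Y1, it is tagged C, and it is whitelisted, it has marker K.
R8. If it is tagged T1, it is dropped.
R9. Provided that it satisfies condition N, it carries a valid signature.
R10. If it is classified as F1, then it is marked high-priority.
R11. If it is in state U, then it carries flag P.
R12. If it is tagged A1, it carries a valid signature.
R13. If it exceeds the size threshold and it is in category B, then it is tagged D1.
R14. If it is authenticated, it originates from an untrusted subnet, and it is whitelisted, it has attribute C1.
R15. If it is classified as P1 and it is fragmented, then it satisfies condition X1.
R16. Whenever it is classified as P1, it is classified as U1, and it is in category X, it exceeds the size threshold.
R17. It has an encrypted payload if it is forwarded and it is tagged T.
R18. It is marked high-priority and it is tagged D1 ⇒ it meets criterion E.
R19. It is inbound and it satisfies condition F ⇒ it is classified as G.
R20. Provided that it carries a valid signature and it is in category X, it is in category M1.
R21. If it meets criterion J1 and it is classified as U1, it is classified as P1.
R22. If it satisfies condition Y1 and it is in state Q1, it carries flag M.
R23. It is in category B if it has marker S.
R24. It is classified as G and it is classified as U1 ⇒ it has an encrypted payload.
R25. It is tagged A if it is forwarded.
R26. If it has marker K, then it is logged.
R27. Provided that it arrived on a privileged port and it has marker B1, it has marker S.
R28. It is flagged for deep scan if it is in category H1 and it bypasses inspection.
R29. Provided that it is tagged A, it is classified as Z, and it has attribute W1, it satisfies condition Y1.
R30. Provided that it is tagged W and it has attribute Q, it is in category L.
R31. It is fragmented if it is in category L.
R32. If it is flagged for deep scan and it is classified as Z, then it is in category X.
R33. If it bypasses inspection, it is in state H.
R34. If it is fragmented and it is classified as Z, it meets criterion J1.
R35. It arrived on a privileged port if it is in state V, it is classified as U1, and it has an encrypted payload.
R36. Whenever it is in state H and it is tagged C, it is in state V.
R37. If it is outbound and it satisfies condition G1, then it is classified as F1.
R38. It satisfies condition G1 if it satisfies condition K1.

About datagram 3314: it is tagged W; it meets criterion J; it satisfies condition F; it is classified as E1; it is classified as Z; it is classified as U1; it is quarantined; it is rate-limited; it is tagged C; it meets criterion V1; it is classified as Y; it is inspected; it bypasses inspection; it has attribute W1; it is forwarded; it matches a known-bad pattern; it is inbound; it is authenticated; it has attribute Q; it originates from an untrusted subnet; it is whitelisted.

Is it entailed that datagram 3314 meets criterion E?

Yes

By R1 (it meets criterion J): it is in category H1.
By R5 (it satisfies condition F): it satisfies condition N.
By R9 (it satisfies condition N): it carries a valid signature.
By R14 (it is authenticated, it originates from an untrusted subnet, it is whitelisted): it has attribute C1.
By R19 (it is inbound, it satisfies condition F): it is classified as G.
By R24 (it is classified as G, it is classified as U1): it has an encrypted payload.
By R25 (it is forwarded): it is tagged A.
By R28 (it is in category H1, it bypasses inspection): it is flagged for deep scan.
By R29 (it is tagged A, it is classified as Z, it has attribute W1): it satisfies condition Y1.
By R30 (it is tagged W, it has attribute Q): it is in category L.
By R31 (it is in category L): it is fragmented.
By R32 (it is flagged for deep scan, it is classified as Z): it is in category X.
By R33 (it bypasses inspection): it is in state H.
By R34 (it is fragmented, it is classified as Z): it meets criterion J1.
By R36 (it is in state H, it is tagged C): it is in state V.
By R2 (it carries a valid signature, it is classified as U1): it has marker B1.
By R3 (it has attribute C1, it is classified as E1): it is classified as D.
By R6 (it is classified as D, it is rate-limited): it satisfies condition K1.
By R7 (it satisfies condition Y1, it is tagged C, it is whitelisted): it has marker K.
By R21 (it meets criterion J1, it is classified as U1): it is classified as P1.
By R26 (it has marker K): it is logged.
By R35 (it is in state V, it is classified as U1, it has an encrypted payload): it arrived on a privileged port.
By R38 (it satisfies condition K1): it satisfies condition G1.
By R4 (it is logged, it satisfies condition F, it is classified as Z): it is outbound.
By R16 (it is classified as P1, it is classified as U1, it is in category X): it exceeds the size threshold.
By R27 (it arrived on a privileged port, it has marker B1): it has marker S.
By R37 (it is outbound, it satisfies condition G1): it is classified as F1.
By R10 (it is classified as F1): it is marked high-priority.
By R23 (it has marker S): it is in category B.
By R13 (it exceeds the size threshold, it is in category B): it is tagged D1.
By R18 (it is marked high-priority, it is tagged D1): it meets criterion E.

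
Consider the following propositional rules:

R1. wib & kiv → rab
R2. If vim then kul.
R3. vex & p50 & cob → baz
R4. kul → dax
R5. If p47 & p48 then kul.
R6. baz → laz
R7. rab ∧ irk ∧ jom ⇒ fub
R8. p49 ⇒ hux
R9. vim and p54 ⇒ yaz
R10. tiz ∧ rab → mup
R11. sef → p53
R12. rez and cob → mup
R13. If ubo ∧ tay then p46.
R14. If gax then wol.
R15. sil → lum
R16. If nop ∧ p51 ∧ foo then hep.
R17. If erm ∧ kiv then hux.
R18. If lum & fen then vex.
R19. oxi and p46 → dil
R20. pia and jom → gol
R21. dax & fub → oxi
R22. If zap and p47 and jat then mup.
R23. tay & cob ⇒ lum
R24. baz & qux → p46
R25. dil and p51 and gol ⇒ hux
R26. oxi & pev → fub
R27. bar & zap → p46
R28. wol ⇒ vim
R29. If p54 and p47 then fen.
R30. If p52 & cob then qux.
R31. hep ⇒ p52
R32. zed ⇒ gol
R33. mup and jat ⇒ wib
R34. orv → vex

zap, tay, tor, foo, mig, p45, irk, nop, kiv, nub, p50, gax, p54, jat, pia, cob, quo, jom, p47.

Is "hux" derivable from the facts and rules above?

No

Forward chaining from the given facts derives: wol, gol, mup, lum, vim, fen, wib, rab, kul, dax, fub, yaz, vex, oxi, baz, laz.
Rules concluding hux: R8 needs p49; R17 needs erm; R25 needs dil — none of these are established.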